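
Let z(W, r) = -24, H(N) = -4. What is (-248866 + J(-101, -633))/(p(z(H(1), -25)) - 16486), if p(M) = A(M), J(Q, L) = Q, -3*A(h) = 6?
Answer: 27663/1832 ≈ 15.100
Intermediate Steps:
A(h) = -2 (A(h) = -1/3*6 = -2)
p(M) = -2
(-248866 + J(-101, -633))/(p(z(H(1), -25)) - 16486) = (-248866 - 101)/(-2 - 16486) = -248967/(-16488) = -248967*(-1/16488) = 27663/1832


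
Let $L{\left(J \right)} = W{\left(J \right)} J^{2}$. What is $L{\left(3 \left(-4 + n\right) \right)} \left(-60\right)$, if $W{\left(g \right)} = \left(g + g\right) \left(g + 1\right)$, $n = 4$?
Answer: $0$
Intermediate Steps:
$W{\left(g \right)} = 2 g \left(1 + g\right)$
$L{\left(J \right)} = 2 J^{3} \left(1 + J\right)$ ($L{\left(J \right)} = 2 J \left(1 + J\right) J^{2} = 2 J^{3} \left(1 + J\right)$)
$L{\left(3 \left(-4 + n\right) \right)} \left(-60\right) = 2 \left(3 \left(-4 + 4\right)\right)^{3} \left(1 + 3 \left(-4 + 4\right)\right) \left(-60\right) = 2 \left(3 \cdot 0\right)^{3} \left(1 + 3 \cdot 0\right) \left(-60\right) = 2 \cdot 0^{3} \left(1 + 0\right) \left(-60\right) = 2 \cdot 0 \cdot 1 \left(-60\right) = 0 \left(-60\right) = 0$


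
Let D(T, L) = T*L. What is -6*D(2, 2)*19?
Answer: -456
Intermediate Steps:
D(T, L) = L*T
-6*D(2, 2)*19 = -12*2*19 = -6*4*19 = -24*19 = -456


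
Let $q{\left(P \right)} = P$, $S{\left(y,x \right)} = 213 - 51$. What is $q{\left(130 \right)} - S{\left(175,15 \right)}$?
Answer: $-32$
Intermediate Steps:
$S{\left(y,x \right)} = 162$
$q{\left(130 \right)} - S{\left(175,15 \right)} = 130 - 162 = -32$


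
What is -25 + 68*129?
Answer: 8747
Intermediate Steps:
-25 + 68*129 = -25 + 8772 = 8747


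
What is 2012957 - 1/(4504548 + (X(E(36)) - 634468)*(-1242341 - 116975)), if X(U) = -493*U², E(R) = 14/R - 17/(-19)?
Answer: 50829379752220136179400/25251100620738613 ≈ 2.0130e+6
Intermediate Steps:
E(R) = 17/19 + 14/R (E(R) = 14/R - 17*(-1/19) = 14/R + 17/19 = 17/19 + 14/R)
2012957 - 1/(4504548 + (X(E(36)) - 634468)*(-1242341 - 116975)) = 2012957 - 1/(4504548 + (-493*(17/19 + 14/36)² - 634468)*(-1242341 - 116975)) = 2012957 - 1/(4504548 + (-493*(17/19 + 14*(1/36))² - 634468)*(-1359316)) = 2012957 - 1/(4504548 + (-493*(17/19 + 7/18)² - 634468)*(-1359316)) = 2012957 - 1/(4504548 + (-493*(439/342)² - 634468)*(-1359316)) = 2012957 - 1/(4504548 + (-493*192721/116964 - 634468)*(-1359316)) = 2012957 - 1/(4504548 + (-95011453/116964 - 634468)*(-1359316)) = 2012957 - 1/(4504548 - 74304926605/116964*(-1359316)) = 2012957 - 1/(4504548 + 25250968903250545/29241) = 2012957 - 1/25251100620738613/29241 = 2012957 - 1*29241/25251100620738613 = 2012957 - 29241/25251100620738613 = 50829379752220136179400/25251100620738613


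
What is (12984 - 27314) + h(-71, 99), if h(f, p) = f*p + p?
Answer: -21260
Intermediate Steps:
h(f, p) = p + f*p
(12984 - 27314) + h(-71, 99) = (12984 - 27314) + 99*(1 - 71) = -14330 + 99*(-70) = -14330 - 6930 = -21260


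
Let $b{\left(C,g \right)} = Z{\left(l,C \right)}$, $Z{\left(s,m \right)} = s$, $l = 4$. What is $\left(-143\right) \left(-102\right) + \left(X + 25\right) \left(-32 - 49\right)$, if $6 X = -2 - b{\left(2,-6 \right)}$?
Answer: $12642$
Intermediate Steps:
$b{\left(C,g \right)} = 4$
$X = -1$ ($X = \frac{-2 - 4}{6} = \frac{1}{6} \left(-6\right) = -1$)
$\left(-143\right) \left(-102\right) + \left(X + 25\right) \left(-32 - 49\right) = \left(-143\right) \left(-102\right) + \left(-1 + 25\right) \left(-32 - 49\right) = 14586 + 24 \left(-81\right) = 14586 - 1944 = 12642$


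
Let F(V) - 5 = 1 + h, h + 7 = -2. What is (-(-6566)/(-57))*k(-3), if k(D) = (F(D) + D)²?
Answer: -78792/19 ≈ -4146.9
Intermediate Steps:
h = -9 (h = -7 - 2 = -9)
F(V) = -3 (F(V) = 5 + (1 - 9) = 5 - 8 = -3)
k(D) = (-3 + D)²
(-(-6566)/(-57))*k(-3) = (-(-6566)/(-57))*(-3 - 3)² = -(-6566)*(-1)/57*(-6)² = -98*67/57*36 = -6566/57*36 = -78792/19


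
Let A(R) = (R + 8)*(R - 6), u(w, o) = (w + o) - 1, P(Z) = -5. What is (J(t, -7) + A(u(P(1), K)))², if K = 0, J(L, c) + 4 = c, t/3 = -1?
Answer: 1225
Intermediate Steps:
t = -3 (t = 3*(-1) = -3)
J(L, c) = -4 + c
u(w, o) = -1 + o + w (u(w, o) = (o + w) - 1 = -1 + o + w)
A(R) = (-6 + R)*(8 + R) (A(R) = (8 + R)*(-6 + R) = (-6 + R)*(8 + R))
(J(t, -7) + A(u(P(1), K)))² = ((-4 - 7) + (-48 + (-1 + 0 - 5)² + 2*(-1 + 0 - 5)))² = (-11 + (-48 + (-6)² + 2*(-6)))² = (-11 + (-48 + 36 - 12))² = (-11 - 24)² = (-35)² = 1225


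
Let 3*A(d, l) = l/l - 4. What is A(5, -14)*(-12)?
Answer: 12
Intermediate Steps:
A(d, l) = -1 (A(d, l) = (l/l - 4)/3 = (1 - 4)/3 = (1/3)*(-3) = -1)
A(5, -14)*(-12) = -1*(-12) = 12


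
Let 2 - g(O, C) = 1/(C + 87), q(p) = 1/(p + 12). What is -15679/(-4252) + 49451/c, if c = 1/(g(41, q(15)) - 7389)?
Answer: -1825050856469177/4996100 ≈ -3.6530e+8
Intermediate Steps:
q(p) = 1/(12 + p)
g(O, C) = 2 - 1/(87 + C) (g(O, C) = 2 - 1/(C + 87) = 2 - 1/(87 + C))
c = -2350/17359477 (c = 1/((173 + 2/(12 + 15))/(87 + 1/(12 + 15)) - 7389) = 1/((173 + 2/27)/(87 + 1/27) - 7389) = 1/((173 + 2*(1/27))/(87 + 1/27) - 7389) = 1/((173 + 2/27)/(2350/27) - 7389) = 1/((27/2350)*(4673/27) - 7389) = 1/(4673/2350 - 7389) = 1/(-17359477/2350) = -2350/17359477 ≈ -0.00013537)
-15679/(-4252) + 49451/c = -15679/(-4252) + 49451/(-2350/17359477) = -15679*(-1/4252) + 49451*(-17359477/2350) = 15679/4252 - 858443497127/2350 = -1825050856469177/4996100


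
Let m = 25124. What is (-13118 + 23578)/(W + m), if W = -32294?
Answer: -1046/717 ≈ -1.4589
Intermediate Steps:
(-13118 + 23578)/(W + m) = (-13118 + 23578)/(-32294 + 25124) = 10460/(-7170) = 10460*(-1/7170) = -1046/717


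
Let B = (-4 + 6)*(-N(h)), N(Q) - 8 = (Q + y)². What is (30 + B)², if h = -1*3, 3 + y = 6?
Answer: 196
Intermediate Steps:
y = 3 (y = -3 + 6 = 3)
h = -3
N(Q) = 8 + (3 + Q)² (N(Q) = 8 + (Q + 3)² = 8 + (3 + Q)²)
B = -16 (B = (-4 + 6)*(-(8 + (3 - 3)²)) = 2*(-(8 + 0²)) = 2*(-(8 + 0)) = 2*(-1*8) = 2*(-8) = -16)
(30 + B)² = (30 - 16)² = 14² = 196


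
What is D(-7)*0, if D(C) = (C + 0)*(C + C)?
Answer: 0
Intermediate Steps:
D(C) = 2*C² (D(C) = C*(2*C) = 2*C²)
D(-7)*0 = (2*(-7)²)*0 = (2*49)*0 = 98*0 = 0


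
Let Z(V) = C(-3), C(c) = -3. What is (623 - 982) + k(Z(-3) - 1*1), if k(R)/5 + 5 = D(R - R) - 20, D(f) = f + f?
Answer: -484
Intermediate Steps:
Z(V) = -3
D(f) = 2*f
k(R) = -125 (k(R) = -25 + 5*(2*(R - R) - 20) = -25 + 5*(2*0 - 20) = -25 + 5*(0 - 20) = -25 + 5*(-20) = -25 - 100 = -125)
(623 - 982) + k(Z(-3) - 1*1) = (623 - 982) - 125 = -359 - 125 = -484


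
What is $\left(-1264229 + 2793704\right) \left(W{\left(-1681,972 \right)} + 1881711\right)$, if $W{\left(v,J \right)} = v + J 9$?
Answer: $2888838731550$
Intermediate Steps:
$W{\left(v,J \right)} = v + 9 J$
$\left(-1264229 + 2793704\right) \left(W{\left(-1681,972 \right)} + 1881711\right) = \left(-1264229 + 2793704\right) \left(\left(-1681 + 9 \cdot 972\right) + 1881711\right) = 1529475 \left(\left(-1681 + 8748\right) + 1881711\right) = 1529475 \left(7067 + 1881711\right) = 1529475 \cdot 1888778 = 2888838731550$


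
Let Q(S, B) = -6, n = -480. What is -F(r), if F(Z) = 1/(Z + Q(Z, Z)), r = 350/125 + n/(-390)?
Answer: 65/128 ≈ 0.50781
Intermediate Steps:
r = 262/65 (r = 350/125 - 480/(-390) = 350*(1/125) - 480*(-1/390) = 14/5 + 16/13 = 262/65 ≈ 4.0308)
F(Z) = 1/(-6 + Z) (F(Z) = 1/(Z - 6) = 1/(-6 + Z))
-F(r) = -1/(-6 + 262/65) = -1/(-128/65) = -1*(-65/128) = 65/128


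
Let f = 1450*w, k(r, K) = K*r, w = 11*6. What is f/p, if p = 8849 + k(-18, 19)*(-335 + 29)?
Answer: 95700/113501 ≈ 0.84316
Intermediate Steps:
w = 66
p = 113501 (p = 8849 + (19*(-18))*(-335 + 29) = 8849 - 342*(-306) = 8849 + 104652 = 113501)
f = 95700 (f = 1450*66 = 95700)
f/p = 95700/113501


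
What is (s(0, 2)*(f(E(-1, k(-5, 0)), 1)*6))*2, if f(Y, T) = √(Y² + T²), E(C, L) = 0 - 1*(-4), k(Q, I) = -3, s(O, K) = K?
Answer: 24*√17 ≈ 98.955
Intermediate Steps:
E(C, L) = 4 (E(C, L) = 0 + 4 = 4)
f(Y, T) = √(T² + Y²)
(s(0, 2)*(f(E(-1, k(-5, 0)), 1)*6))*2 = (2*(√(1² + 4²)*6))*2 = (2*(√(1 + 16)*6))*2 = (2*(√17*6))*2 = (2*(6*√17))*2 = (12*√17)*2 = 24*√17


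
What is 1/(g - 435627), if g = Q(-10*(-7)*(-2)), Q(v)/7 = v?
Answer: -1/436607 ≈ -2.2904e-6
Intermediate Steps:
Q(v) = 7*v
g = -980 (g = 7*(-10*(-7)*(-2)) = 7*(70*(-2)) = 7*(-140) = -980)
1/(g - 435627) = 1/(-980 - 435627) = 1/(-436607) = -1/436607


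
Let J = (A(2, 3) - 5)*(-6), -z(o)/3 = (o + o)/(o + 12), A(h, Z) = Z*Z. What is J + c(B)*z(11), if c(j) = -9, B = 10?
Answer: 42/23 ≈ 1.8261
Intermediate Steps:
A(h, Z) = Z²
z(o) = -6*o/(12 + o) (z(o) = -3*(o + o)/(o + 12) = -3*2*o/(12 + o) = -6*o/(12 + o))
J = -24 (J = (3² - 5)*(-6) = (9 - 5)*(-6) = 4*(-6) = -24)
J + c(B)*z(11) = -24 - (-54)*11/(12 + 11) = -24 - (-54)*11/23 = -24 - 9*(-66/23) = -24 + 594/23 = 42/23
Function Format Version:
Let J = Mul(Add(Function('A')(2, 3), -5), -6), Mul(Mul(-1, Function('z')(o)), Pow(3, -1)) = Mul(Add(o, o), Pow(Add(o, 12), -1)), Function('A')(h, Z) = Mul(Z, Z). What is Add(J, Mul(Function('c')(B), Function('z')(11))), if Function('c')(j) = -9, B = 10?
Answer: Rational(42, 23) ≈ 1.8261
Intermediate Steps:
Function('A')(h, Z) = Pow(Z, 2)
Function('z')(o) = Mul(-6, o, Pow(Add(12, o), -1)) (Function('z')(o) = Mul(-3, Mul(Add(o, o), Pow(Add(o, 12), -1))) = Mul(-3, Mul(Mul(2, o), Pow(Add(12, o), -1))) = Mul(-3, Mul(2, o, Pow(Add(12, o), -1))) = Mul(-6, o, Pow(Add(12, o), -1)))
J = -24 (J = Mul(Add(Pow(3, 2), -5), -6) = Mul(Add(9, -5), -6) = Mul(4, -6) = -24)
Add(J, Mul(Function('c')(B), Function('z')(11))) = Add(-24, Mul(-9, Mul(-6, 11, Pow(Add(12, 11), -1)))) = Add(-24, Mul(-9, Mul(-6, 11, Pow(23, -1)))) = Add(-24, Mul(-9, Mul(-6, 11, Rational(1, 23)))) = Add(-24, Mul(-9, Rational(-66, 23))) = Add(-24, Rational(594, 23)) = Rational(42, 23)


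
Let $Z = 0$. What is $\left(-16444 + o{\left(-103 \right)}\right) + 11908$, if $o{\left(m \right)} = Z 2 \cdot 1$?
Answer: $-4536$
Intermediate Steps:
$o{\left(m \right)} = 0$ ($o{\left(m \right)} = 0 \cdot 2 \cdot 1 = 0 \cdot 1 = 0$)
$\left(-16444 + o{\left(-103 \right)}\right) + 11908 = \left(-16444 + 0\right) + 11908 = -16444 + 11908 = -4536$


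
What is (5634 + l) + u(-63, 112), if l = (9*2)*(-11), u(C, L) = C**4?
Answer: 15758397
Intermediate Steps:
l = -198 (l = 18*(-11) = -198)
(5634 + l) + u(-63, 112) = (5634 - 198) + (-63)**4 = 5436 + 15752961 = 15758397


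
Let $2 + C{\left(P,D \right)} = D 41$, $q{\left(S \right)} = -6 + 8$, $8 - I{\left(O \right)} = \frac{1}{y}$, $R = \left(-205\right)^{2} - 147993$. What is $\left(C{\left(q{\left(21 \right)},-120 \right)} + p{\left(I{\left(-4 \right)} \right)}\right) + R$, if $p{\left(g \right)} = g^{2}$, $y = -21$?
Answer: $- \frac{48873929}{441} \approx -1.1083 \cdot 10^{5}$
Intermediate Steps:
$R = -105968$ ($R = 42025 - 147993 = -105968$)
$I{\left(O \right)} = \frac{169}{21}$ ($I{\left(O \right)} = 8 - \frac{1}{-21} = 8 - - \frac{1}{21} = 8 + \frac{1}{21} = \frac{169}{21}$)
$q{\left(S \right)} = 2$
$C{\left(P,D \right)} = -2 + 41 D$ ($C{\left(P,D \right)} = -2 + D 41 = -2 + 41 D$)
$\left(C{\left(q{\left(21 \right)},-120 \right)} + p{\left(I{\left(-4 \right)} \right)}\right) + R = \left(\left(-2 + 41 \left(-120\right)\right) + \left(\frac{169}{21}\right)^{2}\right) - 105968 = \left(\left(-2 - 4920\right) + \frac{28561}{441}\right) - 105968 = \left(-4922 + \frac{28561}{441}\right) - 105968 = - \frac{2142041}{441} - 105968 = - \frac{48873929}{441}$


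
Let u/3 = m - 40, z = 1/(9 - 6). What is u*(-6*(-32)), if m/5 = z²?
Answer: -22720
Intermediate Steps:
z = ⅓ (z = 1/3 = ⅓ ≈ 0.33333)
m = 5/9 (m = 5*(⅓)² = 5*(⅑) = 5/9 ≈ 0.55556)
u = -355/3 (u = 3*(5/9 - 40) = 3*(-355/9) = -355/3 ≈ -118.33)
u*(-6*(-32)) = -(-710)*(-32) = -355/3*192 = -22720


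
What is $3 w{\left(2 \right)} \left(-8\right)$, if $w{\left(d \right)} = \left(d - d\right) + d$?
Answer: $-48$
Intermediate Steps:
$w{\left(d \right)} = d$ ($w{\left(d \right)} = 0 + d = d$)
$3 w{\left(2 \right)} \left(-8\right) = 3 \cdot 2 \left(-8\right) = 6 \left(-8\right) = -48$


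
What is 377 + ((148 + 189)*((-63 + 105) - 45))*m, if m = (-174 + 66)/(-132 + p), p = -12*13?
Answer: -17/8 ≈ -2.1250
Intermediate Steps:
p = -156
m = 3/8 (m = (-174 + 66)/(-132 - 156) = -108/(-288) = -108*(-1/288) = 3/8 ≈ 0.37500)
377 + ((148 + 189)*((-63 + 105) - 45))*m = 377 + ((148 + 189)*((-63 + 105) - 45))*(3/8) = 377 + (337*(42 - 45))*(3/8) = 377 + (337*(-3))*(3/8) = 377 - 1011*3/8 = 377 - 3033/8 = -17/8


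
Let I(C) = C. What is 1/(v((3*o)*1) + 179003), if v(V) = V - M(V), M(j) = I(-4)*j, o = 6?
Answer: 1/179093 ≈ 5.5837e-6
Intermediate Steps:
M(j) = -4*j
v(V) = 5*V (v(V) = V - (-4)*V = V + 4*V = 5*V)
1/(v((3*o)*1) + 179003) = 1/(5*((3*6)*1) + 179003) = 1/(5*(18*1) + 179003) = 1/(5*18 + 179003) = 1/(90 + 179003) = 1/179093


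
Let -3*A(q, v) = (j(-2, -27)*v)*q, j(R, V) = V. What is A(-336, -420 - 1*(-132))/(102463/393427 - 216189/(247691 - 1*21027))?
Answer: -77664219921985536/61829916271 ≈ -1.2561e+6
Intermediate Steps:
A(q, v) = 9*q*v (A(q, v) = -(-27*v)*q/3 = -(-9)*q*v = 9*q*v)
A(-336, -420 - 1*(-132))/(102463/393427 - 216189/(247691 - 1*21027)) = (9*(-336)*(-420 - 1*(-132)))/(102463/393427 - 216189/(247691 - 1*21027)) = (9*(-336)*(-420 + 132))/(102463*(1/393427) - 216189/(247691 - 21027)) = (9*(-336)*(-288))/(102463/393427 - 216189/226664) = 870912/(102463/393427 - 216189*1/226664) = 870912/(102463/393427 - 216189/226664) = 870912/(-61829916271/89175737528) = 870912*(-89175737528/61829916271) = -77664219921985536/61829916271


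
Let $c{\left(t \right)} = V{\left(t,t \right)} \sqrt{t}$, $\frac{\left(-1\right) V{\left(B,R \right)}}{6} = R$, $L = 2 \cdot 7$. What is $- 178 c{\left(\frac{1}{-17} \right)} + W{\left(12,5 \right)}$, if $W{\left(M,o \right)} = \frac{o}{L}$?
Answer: $\frac{5}{14} - \frac{1068 i \sqrt{17}}{289} \approx 0.35714 - 15.237 i$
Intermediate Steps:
$L = 14$
$V{\left(B,R \right)} = - 6 R$
$W{\left(M,o \right)} = \frac{o}{14}$
$c{\left(t \right)} = - 6 t^{\frac{3}{2}}$ ($c{\left(t \right)} = - 6 t \sqrt{t} = - 6 t^{\frac{3}{2}}$)
$- 178 c{\left(\frac{1}{-17} \right)} + W{\left(12,5 \right)} = - 178 \left(- 6 \left(\frac{1}{-17}\right)^{\frac{3}{2}}\right) + \frac{1}{14} \cdot 5 = - 178 \left(- 6 \left(- \frac{1}{17}\right)^{\frac{3}{2}}\right) + \frac{5}{14} = - 178 \left(- 6 \left(- \frac{i \sqrt{17}}{289}\right)\right) + \frac{5}{14} = - 178 \frac{6 i \sqrt{17}}{289} + \frac{5}{14} = - \frac{1068 i \sqrt{17}}{289} + \frac{5}{14} = \frac{5}{14} - \frac{1068 i \sqrt{17}}{289}$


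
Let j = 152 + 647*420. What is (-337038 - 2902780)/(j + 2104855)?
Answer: -3239818/2376747 ≈ -1.3631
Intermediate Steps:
j = 271892 (j = 152 + 271740 = 271892)
(-337038 - 2902780)/(j + 2104855) = (-337038 - 2902780)/(271892 + 2104855) = -3239818/2376747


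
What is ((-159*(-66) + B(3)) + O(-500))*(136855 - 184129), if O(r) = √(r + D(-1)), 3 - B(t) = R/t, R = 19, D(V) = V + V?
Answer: -495935776 - 47274*I*√502 ≈ -4.9594e+8 - 1.0592e+6*I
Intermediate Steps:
D(V) = 2*V
B(t) = 3 - 19/t
O(r) = √(-2 + r) (O(r) = √(r + 2*(-1)) = √(r - 2) = √(-2 + r))
((-159*(-66) + B(3)) + O(-500))*(136855 - 184129) = ((-159*(-66) + (3 - 19/3)) + √(-2 - 500))*(136855 - 184129) = ((10494 + (3 - 19*⅓)) + √(-502))*(-47274) = ((10494 + (3 - 19/3)) + I*√502)*(-47274) = ((10494 - 10/3) + I*√502)*(-47274) = (31472/3 + I*√502)*(-47274) = -495935776 - 47274*I*√502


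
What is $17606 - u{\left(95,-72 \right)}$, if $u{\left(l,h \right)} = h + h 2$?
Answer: $17822$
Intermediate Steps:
$u{\left(l,h \right)} = 3 h$ ($u{\left(l,h \right)} = h + 2 h = 3 h$)
$17606 - u{\left(95,-72 \right)} = 17606 - 3 \left(-72\right) = 17606 - -216 = 17606 + 216 = 17822$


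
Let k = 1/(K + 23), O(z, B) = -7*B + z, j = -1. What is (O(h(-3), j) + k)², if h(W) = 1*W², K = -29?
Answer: 9025/36 ≈ 250.69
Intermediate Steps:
h(W) = W²
O(z, B) = z - 7*B
k = -⅙ (k = 1/(-29 + 23) = 1/(-6) = -⅙ ≈ -0.16667)
(O(h(-3), j) + k)² = (((-3)² - 7*(-1)) - ⅙)² = ((9 + 7) - ⅙)² = (16 - ⅙)² = (95/6)² = 9025/36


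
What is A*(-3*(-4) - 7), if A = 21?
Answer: 105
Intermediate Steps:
A*(-3*(-4) - 7) = 21*(-3*(-4) - 7) = 21*(12 - 7) = 21*5 = 105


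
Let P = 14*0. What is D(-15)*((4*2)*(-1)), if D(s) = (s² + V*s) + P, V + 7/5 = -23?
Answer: -4728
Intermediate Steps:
V = -122/5 (V = -7/5 - 23 = -122/5 ≈ -24.400)
P = 0
D(s) = s² - 122*s/5 (D(s) = (s² - 122*s/5) + 0 = s² - 122*s/5)
D(-15)*((4*2)*(-1)) = ((⅕)*(-15)*(-122 + 5*(-15)))*((4*2)*(-1)) = ((⅕)*(-15)*(-122 - 75))*(8*(-1)) = ((⅕)*(-15)*(-197))*(-8) = 591*(-8) = -4728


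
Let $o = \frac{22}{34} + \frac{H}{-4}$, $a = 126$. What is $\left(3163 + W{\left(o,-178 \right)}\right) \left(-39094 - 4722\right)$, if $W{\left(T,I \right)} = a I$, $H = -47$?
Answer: $844115240$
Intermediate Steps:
$o = \frac{843}{68}$ ($o = \frac{22}{34} - \frac{47}{-4} = 22 \cdot \frac{1}{34} - - \frac{47}{4} = \frac{11}{17} + \frac{47}{4} = \frac{843}{68} \approx 12.397$)
$W{\left(T,I \right)} = 126 I$
$\left(3163 + W{\left(o,-178 \right)}\right) \left(-39094 - 4722\right) = \left(3163 + 126 \left(-178\right)\right) \left(-39094 - 4722\right) = \left(3163 - 22428\right) \left(-43816\right) = \left(-19265\right) \left(-43816\right) = 844115240$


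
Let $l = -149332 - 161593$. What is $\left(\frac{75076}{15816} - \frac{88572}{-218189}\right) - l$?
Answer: $\frac{268245445621079}{862719306} \approx 3.1093 \cdot 10^{5}$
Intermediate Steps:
$l = -310925$
$\left(\frac{75076}{15816} - \frac{88572}{-218189}\right) - l = \left(\frac{75076}{15816} - \frac{88572}{-218189}\right) - -310925 = \left(75076 \cdot \frac{1}{15816} - - \frac{88572}{218189}\right) + 310925 = \left(\frac{18769}{3954} + \frac{88572}{218189}\right) + 310925 = \frac{4445403029}{862719306} + 310925 = \frac{268245445621079}{862719306}$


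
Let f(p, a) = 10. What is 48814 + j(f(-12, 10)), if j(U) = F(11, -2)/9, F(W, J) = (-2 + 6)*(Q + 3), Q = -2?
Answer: 439330/9 ≈ 48814.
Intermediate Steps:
F(W, J) = 4 (F(W, J) = (-2 + 6)*(-2 + 3) = 4*1 = 4)
j(U) = 4/9
48814 + j(f(-12, 10)) = 48814 + 4/9 = 439330/9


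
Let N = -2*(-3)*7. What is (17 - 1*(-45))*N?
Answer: 2604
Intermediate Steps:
N = 42 (N = 6*7 = 42)
(17 - 1*(-45))*N = (17 - 1*(-45))*42 = (17 + 45)*42 = 62*42 = 2604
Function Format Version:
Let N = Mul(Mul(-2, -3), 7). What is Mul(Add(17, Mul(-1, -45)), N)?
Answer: 2604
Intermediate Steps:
N = 42 (N = Mul(6, 7) = 42)
Mul(Add(17, Mul(-1, -45)), N) = Mul(Add(17, Mul(-1, -45)), 42) = Mul(Add(17, 45), 42) = Mul(62, 42) = 2604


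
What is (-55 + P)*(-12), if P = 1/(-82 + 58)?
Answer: 1321/2 ≈ 660.50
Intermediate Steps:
P = -1/24 (P = 1/(-24) = -1/24 ≈ -0.041667)
(-55 + P)*(-12) = (-55 - 1/24)*(-12) = -1321/24*(-12) = 1321/2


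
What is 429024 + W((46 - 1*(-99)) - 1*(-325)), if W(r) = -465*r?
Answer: 210474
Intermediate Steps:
429024 + W((46 - 1*(-99)) - 1*(-325)) = 429024 - 465*((46 - 1*(-99)) - 1*(-325)) = 429024 - 465*((46 + 99) + 325) = 429024 - 465*(145 + 325) = 429024 - 465*470 = 429024 - 218550 = 210474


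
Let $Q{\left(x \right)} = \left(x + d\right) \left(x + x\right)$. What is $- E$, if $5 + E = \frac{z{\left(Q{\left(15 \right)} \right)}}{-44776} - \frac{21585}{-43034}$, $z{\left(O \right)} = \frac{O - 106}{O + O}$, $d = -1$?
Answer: $\frac{1820275389769}{404646980640} \approx 4.4984$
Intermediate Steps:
$Q{\left(x \right)} = 2 x \left(-1 + x\right)$ ($Q{\left(x \right)} = \left(x - 1\right) \left(x + x\right) = \left(-1 + x\right) 2 x = 2 x \left(-1 + x\right)$)
$z{\left(O \right)} = \frac{-106 + O}{2 O}$
$E = - \frac{1820275389769}{404646980640}$ ($E = -5 + \left(\frac{\frac{1}{2} \frac{1}{2 \cdot 15 \left(-1 + 15\right)} \left(-106 + 2 \cdot 15 \left(-1 + 15\right)\right)}{-44776} - \frac{21585}{-43034}\right) = -5 + \left(\frac{-106 + 2 \cdot 15 \cdot 14}{2 \cdot 2 \cdot 15 \cdot 14} \left(- \frac{1}{44776}\right) - - \frac{21585}{43034}\right) = -5 + \left(\frac{-106 + 420}{2 \cdot 420} \left(- \frac{1}{44776}\right) + \frac{21585}{43034}\right) = -5 + \left(\frac{1}{2} \cdot \frac{1}{420} \cdot 314 \left(- \frac{1}{44776}\right) + \frac{21585}{43034}\right) = -5 + \left(\frac{157}{420} \left(- \frac{1}{44776}\right) + \frac{21585}{43034}\right) = -5 + \left(- \frac{157}{18805920} + \frac{21585}{43034}\right) = -5 + \frac{202959513431}{404646980640} = - \frac{1820275389769}{404646980640} \approx -4.4984$)
$- E = \left(-1\right) \left(- \frac{1820275389769}{404646980640}\right) = \frac{1820275389769}{404646980640}$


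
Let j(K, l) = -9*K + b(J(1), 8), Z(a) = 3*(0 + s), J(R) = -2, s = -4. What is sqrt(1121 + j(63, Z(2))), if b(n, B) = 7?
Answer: sqrt(561) ≈ 23.685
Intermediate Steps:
Z(a) = -12 (Z(a) = 3*(0 - 4) = 3*(-4) = -12)
j(K, l) = 7 - 9*K (j(K, l) = -9*K + 7 = 7 - 9*K)
sqrt(1121 + j(63, Z(2))) = sqrt(1121 + (7 - 9*63)) = sqrt(1121 + (7 - 567)) = sqrt(1121 - 560) = sqrt(561)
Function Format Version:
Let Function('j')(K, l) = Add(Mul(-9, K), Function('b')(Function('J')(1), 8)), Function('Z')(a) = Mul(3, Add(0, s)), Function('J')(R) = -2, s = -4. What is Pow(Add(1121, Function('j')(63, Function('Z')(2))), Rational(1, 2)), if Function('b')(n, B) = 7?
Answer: Pow(561, Rational(1, 2)) ≈ 23.685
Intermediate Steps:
Function('Z')(a) = -12 (Function('Z')(a) = Mul(3, Add(0, -4)) = Mul(3, -4) = -12)
Function('j')(K, l) = Add(7, Mul(-9, K)) (Function('j')(K, l) = Add(Mul(-9, K), 7) = Add(7, Mul(-9, K)))
Pow(Add(1121, Function('j')(63, Function('Z')(2))), Rational(1, 2)) = Pow(Add(1121, Add(7, Mul(-9, 63))), Rational(1, 2)) = Pow(Add(1121, Add(7, -567)), Rational(1, 2)) = Pow(Add(1121, -560), Rational(1, 2)) = Pow(561, Rational(1, 2))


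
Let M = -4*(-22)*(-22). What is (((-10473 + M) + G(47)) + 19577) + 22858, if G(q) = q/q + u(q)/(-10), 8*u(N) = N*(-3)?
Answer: 2402301/80 ≈ 30029.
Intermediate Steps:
u(N) = -3*N/8 (u(N) = (N*(-3))/8 = (-3*N)/8 = -3*N/8)
M = -1936 (M = 88*(-22) = -1936)
G(q) = 1 + 3*q/80 (G(q) = q/q - 3*q/8/(-10) = 1 - 3*q/8*(-⅒) = 1 + 3*q/80)
(((-10473 + M) + G(47)) + 19577) + 22858 = (((-10473 - 1936) + (1 + (3/80)*47)) + 19577) + 22858 = ((-12409 + (1 + 141/80)) + 19577) + 22858 = ((-12409 + 221/80) + 19577) + 22858 = (-992499/80 + 19577) + 22858 = 573661/80 + 22858 = 2402301/80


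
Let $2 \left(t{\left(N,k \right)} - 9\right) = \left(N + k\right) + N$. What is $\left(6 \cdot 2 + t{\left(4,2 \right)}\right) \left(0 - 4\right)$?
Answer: $-104$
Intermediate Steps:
$t{\left(N,k \right)} = 9 + N + \frac{k}{2}$ ($t{\left(N,k \right)} = 9 + \frac{\left(N + k\right) + N}{2} = 9 + \frac{k + 2 N}{2} = 9 + \left(N + \frac{k}{2}\right) = 9 + N + \frac{k}{2}$)
$\left(6 \cdot 2 + t{\left(4,2 \right)}\right) \left(0 - 4\right) = \left(6 \cdot 2 + \left(9 + 4 + \frac{1}{2} \cdot 2\right)\right) \left(0 - 4\right) = \left(12 + \left(9 + 4 + 1\right)\right) \left(-4\right) = \left(12 + 14\right) \left(-4\right) = 26 \left(-4\right) = -104$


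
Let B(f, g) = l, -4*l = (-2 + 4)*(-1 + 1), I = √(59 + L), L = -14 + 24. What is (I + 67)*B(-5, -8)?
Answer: 0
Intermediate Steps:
L = 10
I = √69 (I = √(59 + 10) = √69 ≈ 8.3066)
l = 0 (l = -(-2 + 4)*(-1 + 1)/4 = -0/2 = -¼*0 = 0)
B(f, g) = 0
(I + 67)*B(-5, -8) = (√69 + 67)*0 = (67 + √69)*0 = 0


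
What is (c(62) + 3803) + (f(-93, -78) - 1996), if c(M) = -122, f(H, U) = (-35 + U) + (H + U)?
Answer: 1401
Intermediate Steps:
f(H, U) = -35 + H + 2*U
(c(62) + 3803) + (f(-93, -78) - 1996) = (-122 + 3803) + ((-35 - 93 + 2*(-78)) - 1996) = 3681 + ((-35 - 93 - 156) - 1996) = 3681 + (-284 - 1996) = 3681 - 2280 = 1401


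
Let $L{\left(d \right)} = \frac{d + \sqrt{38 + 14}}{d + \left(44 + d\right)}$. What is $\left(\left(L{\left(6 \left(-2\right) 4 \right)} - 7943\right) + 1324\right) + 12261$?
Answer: $\frac{73358}{13} - \frac{\sqrt{13}}{26} \approx 5642.8$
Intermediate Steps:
$L{\left(d \right)} = \frac{d + 2 \sqrt{13}}{44 + 2 d}$ ($L{\left(d \right)} = \frac{d + \sqrt{52}}{44 + 2 d} = \frac{d + 2 \sqrt{13}}{44 + 2 d}$)
$\left(\left(L{\left(6 \left(-2\right) 4 \right)} - 7943\right) + 1324\right) + 12261 = \left(\left(\frac{\sqrt{13} + \frac{6 \left(-2\right) 4}{2}}{22 + 6 \left(-2\right) 4} - 7943\right) + 1324\right) + 12261 = \left(\left(\frac{\sqrt{13} + \frac{\left(-12\right) 4}{2}}{22 - 48} - 7943\right) + 1324\right) + 12261 = \left(\left(\frac{\sqrt{13} + \frac{1}{2} \left(-48\right)}{22 - 48} - 7943\right) + 1324\right) + 12261 = \left(\left(\frac{\sqrt{13} - 24}{-26} - 7943\right) + 1324\right) + 12261 = \left(\left(- \frac{-24 + \sqrt{13}}{26} - 7943\right) + 1324\right) + 12261 = \left(\left(\left(\frac{12}{13} - \frac{\sqrt{13}}{26}\right) - 7943\right) + 1324\right) + 12261 = \left(\left(- \frac{103247}{13} - \frac{\sqrt{13}}{26}\right) + 1324\right) + 12261 = \left(- \frac{86035}{13} - \frac{\sqrt{13}}{26}\right) + 12261 = \frac{73358}{13} - \frac{\sqrt{13}}{26}$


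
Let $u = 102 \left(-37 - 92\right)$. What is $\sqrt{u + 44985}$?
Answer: $103 \sqrt{3} \approx 178.4$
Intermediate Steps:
$u = -13158$ ($u = 102 \left(-129\right) = -13158$)
$\sqrt{u + 44985} = \sqrt{-13158 + 44985} = \sqrt{31827} = 103 \sqrt{3}$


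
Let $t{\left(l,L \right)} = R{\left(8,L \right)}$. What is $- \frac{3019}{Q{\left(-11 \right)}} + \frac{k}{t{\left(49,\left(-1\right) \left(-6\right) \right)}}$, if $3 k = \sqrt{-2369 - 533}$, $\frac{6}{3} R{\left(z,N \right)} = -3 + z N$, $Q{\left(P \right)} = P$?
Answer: $\frac{3019}{11} + \frac{2 i \sqrt{2902}}{135} \approx 274.45 + 0.79808 i$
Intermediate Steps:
$R{\left(z,N \right)} = - \frac{3}{2} + \frac{N z}{2}$ ($R{\left(z,N \right)} = \frac{-3 + z N}{2} = \frac{-3 + N z}{2} = - \frac{3}{2} + \frac{N z}{2}$)
$k = \frac{i \sqrt{2902}}{3}$ ($k = \frac{\sqrt{-2369 - 533}}{3} = \frac{\sqrt{-2902}}{3} = \frac{i \sqrt{2902}}{3} \approx 17.957 i$)
$t{\left(l,L \right)} = - \frac{3}{2} + 4 L$ ($t{\left(l,L \right)} = - \frac{3}{2} + \frac{1}{2} L 8 = - \frac{3}{2} + 4 L$)
$- \frac{3019}{Q{\left(-11 \right)}} + \frac{k}{t{\left(49,\left(-1\right) \left(-6\right) \right)}} = - \frac{3019}{-11} + \frac{\frac{1}{3} i \sqrt{2902}}{- \frac{3}{2} + 4 \left(\left(-1\right) \left(-6\right)\right)} = \left(-3019\right) \left(- \frac{1}{11}\right) + \frac{\frac{1}{3} i \sqrt{2902}}{- \frac{3}{2} + 4 \cdot 6} = \frac{3019}{11} + \frac{\frac{1}{3} i \sqrt{2902}}{- \frac{3}{2} + 24} = \frac{3019}{11} + \frac{\frac{1}{3} i \sqrt{2902}}{\frac{45}{2}} = \frac{3019}{11} + \frac{i \sqrt{2902}}{3} \cdot \frac{2}{45} = \frac{3019}{11} + \frac{2 i \sqrt{2902}}{135}$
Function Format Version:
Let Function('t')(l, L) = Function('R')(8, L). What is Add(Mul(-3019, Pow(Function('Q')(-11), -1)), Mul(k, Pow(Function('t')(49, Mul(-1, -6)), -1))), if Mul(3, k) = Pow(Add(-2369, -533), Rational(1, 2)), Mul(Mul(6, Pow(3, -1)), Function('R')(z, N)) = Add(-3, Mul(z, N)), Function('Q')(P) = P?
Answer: Add(Rational(3019, 11), Mul(Rational(2, 135), I, Pow(2902, Rational(1, 2)))) ≈ Add(274.45, Mul(0.79808, I))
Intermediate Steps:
Function('R')(z, N) = Add(Rational(-3, 2), Mul(Rational(1, 2), N, z)) (Function('R')(z, N) = Mul(Rational(1, 2), Add(-3, Mul(z, N))) = Mul(Rational(1, 2), Add(-3, Mul(N, z))) = Add(Rational(-3, 2), Mul(Rational(1, 2), N, z)))
k = Mul(Rational(1, 3), I, Pow(2902, Rational(1, 2))) (k = Mul(Rational(1, 3), Pow(Add(-2369, -533), Rational(1, 2))) = Mul(Rational(1, 3), Pow(-2902, Rational(1, 2))) = Mul(Rational(1, 3), Mul(I, Pow(2902, Rational(1, 2)))) = Mul(Rational(1, 3), I, Pow(2902, Rational(1, 2))) ≈ Mul(17.957, I))
Function('t')(l, L) = Add(Rational(-3, 2), Mul(4, L)) (Function('t')(l, L) = Add(Rational(-3, 2), Mul(Rational(1, 2), L, 8)) = Add(Rational(-3, 2), Mul(4, L)))
Add(Mul(-3019, Pow(Function('Q')(-11), -1)), Mul(k, Pow(Function('t')(49, Mul(-1, -6)), -1))) = Add(Mul(-3019, Pow(-11, -1)), Mul(Mul(Rational(1, 3), I, Pow(2902, Rational(1, 2))), Pow(Add(Rational(-3, 2), Mul(4, Mul(-1, -6))), -1))) = Add(Mul(-3019, Rational(-1, 11)), Mul(Mul(Rational(1, 3), I, Pow(2902, Rational(1, 2))), Pow(Add(Rational(-3, 2), Mul(4, 6)), -1))) = Add(Rational(3019, 11), Mul(Mul(Rational(1, 3), I, Pow(2902, Rational(1, 2))), Pow(Add(Rational(-3, 2), 24), -1))) = Add(Rational(3019, 11), Mul(Mul(Rational(1, 3), I, Pow(2902, Rational(1, 2))), Pow(Rational(45, 2), -1))) = Add(Rational(3019, 11), Mul(Mul(Rational(1, 3), I, Pow(2902, Rational(1, 2))), Rational(2, 45))) = Add(Rational(3019, 11), Mul(Rational(2, 135), I, Pow(2902, Rational(1, 2))))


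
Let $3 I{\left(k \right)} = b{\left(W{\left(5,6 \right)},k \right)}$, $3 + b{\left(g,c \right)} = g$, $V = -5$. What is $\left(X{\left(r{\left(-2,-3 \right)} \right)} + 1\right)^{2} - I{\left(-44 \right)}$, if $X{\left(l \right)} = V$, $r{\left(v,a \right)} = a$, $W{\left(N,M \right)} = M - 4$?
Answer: $\frac{49}{3} \approx 16.333$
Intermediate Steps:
$W{\left(N,M \right)} = -4 + M$ ($W{\left(N,M \right)} = M - 4 = -4 + M$)
$X{\left(l \right)} = -5$
$b{\left(g,c \right)} = -3 + g$
$I{\left(k \right)} = - \frac{1}{3}$ ($I{\left(k \right)} = \frac{-3 + \left(-4 + 6\right)}{3} = \frac{-3 + 2}{3} = \frac{1}{3} \left(-1\right) = - \frac{1}{3}$)
$\left(X{\left(r{\left(-2,-3 \right)} \right)} + 1\right)^{2} - I{\left(-44 \right)} = \left(-5 + 1\right)^{2} - - \frac{1}{3} = \left(-4\right)^{2} + \frac{1}{3} = 16 + \frac{1}{3} = \frac{49}{3}$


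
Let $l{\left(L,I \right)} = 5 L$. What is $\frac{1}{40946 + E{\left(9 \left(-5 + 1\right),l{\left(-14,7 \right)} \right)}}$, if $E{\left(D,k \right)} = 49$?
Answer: $\frac{1}{40995} \approx 2.4393 \cdot 10^{-5}$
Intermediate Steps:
$\frac{1}{40946 + E{\left(9 \left(-5 + 1\right),l{\left(-14,7 \right)} \right)}} = \frac{1}{40946 + 49} = \frac{1}{40995}$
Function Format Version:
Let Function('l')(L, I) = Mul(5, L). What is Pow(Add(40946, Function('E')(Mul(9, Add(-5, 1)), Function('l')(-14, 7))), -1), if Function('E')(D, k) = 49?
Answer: Rational(1, 40995) ≈ 2.4393e-5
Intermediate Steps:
Pow(Add(40946, Function('E')(Mul(9, Add(-5, 1)), Function('l')(-14, 7))), -1) = Pow(Add(40946, 49), -1) = Pow(40995, -1) = Rational(1, 40995)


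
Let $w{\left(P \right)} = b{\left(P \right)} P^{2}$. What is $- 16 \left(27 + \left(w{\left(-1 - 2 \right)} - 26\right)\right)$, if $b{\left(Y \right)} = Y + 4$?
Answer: $-160$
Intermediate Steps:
$b{\left(Y \right)} = 4 + Y$
$w{\left(P \right)} = P^{2} \left(4 + P\right)$ ($w{\left(P \right)} = \left(4 + P\right) P^{2} = P^{2} \left(4 + P\right)$)
$- 16 \left(27 + \left(w{\left(-1 - 2 \right)} - 26\right)\right) = - 16 \left(27 - \left(26 - \left(-1 - 2\right)^{2} \left(4 - 3\right)\right)\right) = - 16 \left(27 - \left(26 - \left(-3\right)^{2} \left(4 - 3\right)\right)\right) = - 16 \left(27 + \left(9 \cdot 1 - 26\right)\right) = - 16 \left(27 + \left(9 - 26\right)\right) = - 16 \left(27 - 17\right) = \left(-16\right) 10 = -160$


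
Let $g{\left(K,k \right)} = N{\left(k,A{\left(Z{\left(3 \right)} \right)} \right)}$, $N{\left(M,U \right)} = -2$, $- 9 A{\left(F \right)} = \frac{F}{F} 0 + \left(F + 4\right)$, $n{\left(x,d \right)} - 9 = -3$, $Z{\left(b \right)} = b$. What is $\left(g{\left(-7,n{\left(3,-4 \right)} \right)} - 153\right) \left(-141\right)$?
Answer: $21855$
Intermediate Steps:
$n{\left(x,d \right)} = 6$ ($n{\left(x,d \right)} = 9 - 3 = 6$)
$A{\left(F \right)} = - \frac{4}{9} - \frac{F}{9}$ ($A{\left(F \right)} = - \frac{\frac{F}{F} 0 + \left(F + 4\right)}{9} = - \frac{1 \cdot 0 + \left(4 + F\right)}{9} = - \frac{0 + \left(4 + F\right)}{9} = - \frac{4 + F}{9} = - \frac{4}{9} - \frac{F}{9}$)
$g{\left(K,k \right)} = -2$
$\left(g{\left(-7,n{\left(3,-4 \right)} \right)} - 153\right) \left(-141\right) = \left(-2 - 153\right) \left(-141\right) = \left(-155\right) \left(-141\right) = 21855$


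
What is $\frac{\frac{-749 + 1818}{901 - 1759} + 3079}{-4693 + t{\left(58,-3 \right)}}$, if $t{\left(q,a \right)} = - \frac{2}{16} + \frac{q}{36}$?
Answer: $- \frac{31688556}{48303827} \approx -0.65603$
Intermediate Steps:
$t{\left(q,a \right)} = - \frac{1}{8} + \frac{q}{36}$ ($t{\left(q,a \right)} = \left(-2\right) \frac{1}{16} + q \frac{1}{36} = - \frac{1}{8} + \frac{q}{36}$)
$\frac{\frac{-749 + 1818}{901 - 1759} + 3079}{-4693 + t{\left(58,-3 \right)}} = \frac{\frac{-749 + 1818}{901 - 1759} + 3079}{-4693 + \left(- \frac{1}{8} + \frac{1}{36} \cdot 58\right)} = \frac{\frac{1069}{-858} + 3079}{-4693 + \left(- \frac{1}{8} + \frac{29}{18}\right)} = \frac{1069 \left(- \frac{1}{858}\right) + 3079}{-4693 + \frac{107}{72}} = \frac{- \frac{1069}{858} + 3079}{- \frac{337789}{72}} = \frac{2640713}{858} \left(- \frac{72}{337789}\right) = - \frac{31688556}{48303827}$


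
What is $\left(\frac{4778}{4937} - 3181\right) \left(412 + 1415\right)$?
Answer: $- \frac{28683569313}{4937} \approx -5.8099 \cdot 10^{6}$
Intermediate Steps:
$\left(\frac{4778}{4937} - 3181\right) \left(412 + 1415\right) = \left(4778 \cdot \frac{1}{4937} - 3181\right) 1827 = \left(\frac{4778}{4937} - 3181\right) 1827 = \left(- \frac{15699819}{4937}\right) 1827 = - \frac{28683569313}{4937}$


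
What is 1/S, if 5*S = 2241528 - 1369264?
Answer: 5/872264 ≈ 5.7322e-6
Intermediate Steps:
S = 872264/5 (S = (2241528 - 1369264)/5 = (1/5)*872264 = 872264/5 ≈ 1.7445e+5)
1/S = 1/(872264/5) = 5/872264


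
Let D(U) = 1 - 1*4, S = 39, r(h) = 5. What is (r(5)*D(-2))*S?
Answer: -585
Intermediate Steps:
D(U) = -3 (D(U) = 1 - 4 = -3)
(r(5)*D(-2))*S = (5*(-3))*39 = -15*39 = -585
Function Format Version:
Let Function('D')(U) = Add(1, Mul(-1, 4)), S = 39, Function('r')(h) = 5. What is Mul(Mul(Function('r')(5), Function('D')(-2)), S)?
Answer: -585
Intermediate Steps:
Function('D')(U) = -3 (Function('D')(U) = Add(1, -4) = -3)
Mul(Mul(Function('r')(5), Function('D')(-2)), S) = Mul(Mul(5, -3), 39) = Mul(-15, 39) = -585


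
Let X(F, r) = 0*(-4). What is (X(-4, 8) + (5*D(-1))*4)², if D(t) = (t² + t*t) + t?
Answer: 400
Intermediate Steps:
X(F, r) = 0
D(t) = t + 2*t² (D(t) = (t² + t²) + t = 2*t² + t = t + 2*t²)
(X(-4, 8) + (5*D(-1))*4)² = (0 + (5*(-(1 + 2*(-1))))*4)² = (0 + (5*(-(1 - 2)))*4)² = (0 + (5*(-1*(-1)))*4)² = (0 + (5*1)*4)² = (0 + 5*4)² = (0 + 20)² = 20² = 400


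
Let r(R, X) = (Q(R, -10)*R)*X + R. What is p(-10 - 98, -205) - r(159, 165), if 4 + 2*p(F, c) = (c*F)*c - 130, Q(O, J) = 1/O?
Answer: -2269741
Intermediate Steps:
r(R, X) = R + X (r(R, X) = (R/R)*X + R = 1*X + R = X + R = R + X)
p(F, c) = -67 + F*c²/2 (p(F, c) = -2 + ((c*F)*c - 130)/2 = -2 + ((F*c)*c - 130)/2 = -2 + (F*c² - 130)/2 = -2 + (-130 + F*c²)/2 = -2 + (-65 + F*c²/2) = -67 + F*c²/2)
p(-10 - 98, -205) - r(159, 165) = (-67 + (½)*(-10 - 98)*(-205)²) - (159 + 165) = (-67 + (½)*(-108)*42025) - 1*324 = (-67 - 2269350) - 324 = -2269417 - 324 = -2269741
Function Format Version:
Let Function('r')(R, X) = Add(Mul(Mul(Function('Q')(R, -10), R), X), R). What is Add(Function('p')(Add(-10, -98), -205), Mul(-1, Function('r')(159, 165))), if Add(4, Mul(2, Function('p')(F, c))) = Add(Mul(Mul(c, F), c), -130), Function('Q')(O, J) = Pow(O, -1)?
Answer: -2269741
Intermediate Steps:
Function('r')(R, X) = Add(R, X) (Function('r')(R, X) = Add(Mul(Mul(Pow(R, -1), R), X), R) = Add(Mul(1, X), R) = Add(X, R) = Add(R, X))
Function('p')(F, c) = Add(-67, Mul(Rational(1, 2), F, Pow(c, 2))) (Function('p')(F, c) = Add(-2, Mul(Rational(1, 2), Add(Mul(Mul(c, F), c), -130))) = Add(-2, Mul(Rational(1, 2), Add(Mul(Mul(F, c), c), -130))) = Add(-2, Mul(Rational(1, 2), Add(Mul(F, Pow(c, 2)), -130))) = Add(-2, Mul(Rational(1, 2), Add(-130, Mul(F, Pow(c, 2))))) = Add(-2, Add(-65, Mul(Rational(1, 2), F, Pow(c, 2)))) = Add(-67, Mul(Rational(1, 2), F, Pow(c, 2))))
Add(Function('p')(Add(-10, -98), -205), Mul(-1, Function('r')(159, 165))) = Add(Add(-67, Mul(Rational(1, 2), Add(-10, -98), Pow(-205, 2))), Mul(-1, Add(159, 165))) = Add(Add(-67, Mul(Rational(1, 2), -108, 42025)), Mul(-1, 324)) = Add(Add(-67, -2269350), -324) = Add(-2269417, -324) = -2269741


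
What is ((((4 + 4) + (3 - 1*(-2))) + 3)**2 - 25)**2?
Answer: 53361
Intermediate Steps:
((((4 + 4) + (3 - 1*(-2))) + 3)**2 - 25)**2 = (((8 + (3 + 2)) + 3)**2 - 25)**2 = (((8 + 5) + 3)**2 - 25)**2 = ((13 + 3)**2 - 25)**2 = (16**2 - 25)**2 = (256 - 25)**2 = 231**2 = 53361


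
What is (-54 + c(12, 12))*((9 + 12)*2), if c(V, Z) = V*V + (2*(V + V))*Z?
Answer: 27972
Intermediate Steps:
c(V, Z) = V² + 4*V*Z (c(V, Z) = V² + (2*(2*V))*Z = V² + (4*V)*Z = V² + 4*V*Z)
(-54 + c(12, 12))*((9 + 12)*2) = (-54 + 12*(12 + 4*12))*((9 + 12)*2) = (-54 + 12*(12 + 48))*(21*2) = (-54 + 12*60)*42 = (-54 + 720)*42 = 666*42 = 27972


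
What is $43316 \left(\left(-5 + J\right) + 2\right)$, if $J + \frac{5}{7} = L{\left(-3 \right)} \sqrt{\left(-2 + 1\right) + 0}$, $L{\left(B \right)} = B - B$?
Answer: $-160888$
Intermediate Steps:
$L{\left(B \right)} = 0$
$J = - \frac{5}{7}$ ($J = - \frac{5}{7} + 0 \sqrt{\left(-2 + 1\right) + 0} = - \frac{5}{7} + 0 \sqrt{-1 + 0} = - \frac{5}{7} + 0 \sqrt{-1} = - \frac{5}{7} + 0 i = - \frac{5}{7} + 0 = - \frac{5}{7} \approx -0.71429$)
$43316 \left(\left(-5 + J\right) + 2\right) = 43316 \left(\left(-5 - \frac{5}{7}\right) + 2\right) = 43316 \left(- \frac{40}{7} + 2\right) = 43316 \left(- \frac{26}{7}\right) = -160888$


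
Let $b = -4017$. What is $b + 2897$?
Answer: $-1120$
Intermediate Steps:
$b + 2897 = -4017 + 2897 = -1120$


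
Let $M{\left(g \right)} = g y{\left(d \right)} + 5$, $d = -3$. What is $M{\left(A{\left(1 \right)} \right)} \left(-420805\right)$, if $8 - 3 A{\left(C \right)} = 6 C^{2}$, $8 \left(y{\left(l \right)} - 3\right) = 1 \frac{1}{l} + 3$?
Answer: $- \frac{27352325}{9} \approx -3.0391 \cdot 10^{6}$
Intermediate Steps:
$y{\left(l \right)} = \frac{27}{8} + \frac{1}{8 l}$ ($y{\left(l \right)} = 3 + \frac{1 \frac{1}{l} + 3}{8} = 3 + \frac{\frac{1}{l} + 3}{8} = 3 + \frac{3 + \frac{1}{l}}{8} = 3 + \left(\frac{3}{8} + \frac{1}{8 l}\right) = \frac{27}{8} + \frac{1}{8 l}$)
$A{\left(C \right)} = \frac{8}{3} - 2 C^{2}$ ($A{\left(C \right)} = \frac{8}{3} - \frac{6 C^{2}}{3} = \frac{8}{3} - 2 C^{2}$)
$M{\left(g \right)} = 5 + \frac{10 g}{3}$ ($M{\left(g \right)} = g \frac{1 + 27 \left(-3\right)}{8 \left(-3\right)} + 5 = g \frac{1}{8} \left(- \frac{1}{3}\right) \left(1 - 81\right) + 5 = g \frac{1}{8} \left(- \frac{1}{3}\right) \left(-80\right) + 5 = g \frac{10}{3} + 5 = \frac{10 g}{3} + 5 = 5 + \frac{10 g}{3}$)
$M{\left(A{\left(1 \right)} \right)} \left(-420805\right) = \left(5 + \frac{10 \left(\frac{8}{3} - 2 \cdot 1^{2}\right)}{3}\right) \left(-420805\right) = \left(5 + \frac{10 \left(\frac{8}{3} - 2\right)}{3}\right) \left(-420805\right) = \left(5 + \frac{10}{3} \cdot \frac{2}{3}\right) \left(-420805\right) = \left(5 + \frac{20}{9}\right) \left(-420805\right) = \frac{65}{9} \left(-420805\right) = - \frac{27352325}{9}$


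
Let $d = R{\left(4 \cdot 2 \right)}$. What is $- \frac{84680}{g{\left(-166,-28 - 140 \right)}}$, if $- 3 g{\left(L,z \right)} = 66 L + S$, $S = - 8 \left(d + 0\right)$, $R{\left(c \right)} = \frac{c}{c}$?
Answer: $- \frac{63510}{2741} \approx -23.17$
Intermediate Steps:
$R{\left(c \right)} = 1$
$d = 1$
$S = -8$ ($S = - 8 \left(1 + 0\right) = \left(-8\right) 1 = -8$)
$g{\left(L,z \right)} = \frac{8}{3} - 22 L$ ($g{\left(L,z \right)} = - \frac{66 L - 8}{3} = - \frac{-8 + 66 L}{3} = \frac{8}{3} - 22 L$)
$- \frac{84680}{g{\left(-166,-28 - 140 \right)}} = - \frac{84680}{\frac{8}{3} - -3652} = - \frac{84680}{\frac{8}{3} + 3652} = - \frac{84680}{\frac{10964}{3}} = \left(-84680\right) \frac{3}{10964} = - \frac{63510}{2741}$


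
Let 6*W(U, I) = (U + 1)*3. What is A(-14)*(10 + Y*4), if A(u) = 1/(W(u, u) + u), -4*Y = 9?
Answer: -2/41 ≈ -0.048781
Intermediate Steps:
Y = -9/4 (Y = -¼*9 = -9/4 ≈ -2.2500)
W(U, I) = ½ + U/2 (W(U, I) = ((U + 1)*3)/6 = ((1 + U)*3)/6 = (3 + 3*U)/6 = ½ + U/2)
A(u) = 1/(½ + 3*u/2) (A(u) = 1/((½ + u/2) + u) = 1/(½ + 3*u/2))
A(-14)*(10 + Y*4) = (2/(1 + 3*(-14)))*(10 - 9/4*4) = (2/(1 - 42))*(10 - 9) = (2/(-41))*1 = (2*(-1/41))*1 = -2/41*1 = -2/41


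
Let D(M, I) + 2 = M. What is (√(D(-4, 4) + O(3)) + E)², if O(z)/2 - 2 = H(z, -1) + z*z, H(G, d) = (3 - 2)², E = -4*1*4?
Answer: 274 - 96*√2 ≈ 138.24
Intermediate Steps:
E = -16 (E = -4*4 = -16)
D(M, I) = -2 + M
H(G, d) = 1 (H(G, d) = 1² = 1)
O(z) = 6 + 2*z² (O(z) = 4 + 2*(1 + z*z) = 4 + 2*(1 + z²) = 4 + (2 + 2*z²) = 6 + 2*z²)
(√(D(-4, 4) + O(3)) + E)² = (√((-2 - 4) + (6 + 2*3²)) - 16)² = (√(-6 + (6 + 2*9)) - 16)² = (√(-6 + (6 + 18)) - 16)² = (√(-6 + 24) - 16)² = (√18 - 16)² = (3*√2 - 16)² = (-16 + 3*√2)²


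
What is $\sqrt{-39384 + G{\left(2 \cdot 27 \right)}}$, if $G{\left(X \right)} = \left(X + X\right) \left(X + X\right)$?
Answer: $6 i \sqrt{770} \approx 166.49 i$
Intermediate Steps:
$G{\left(X \right)} = 4 X^{2}$ ($G{\left(X \right)} = 2 X 2 X = 4 X^{2}$)
$\sqrt{-39384 + G{\left(2 \cdot 27 \right)}} = \sqrt{-39384 + 4 \left(2 \cdot 27\right)^{2}} = \sqrt{-39384 + 4 \cdot 54^{2}} = \sqrt{-39384 + 4 \cdot 2916} = \sqrt{-39384 + 11664} = \sqrt{-27720} = 6 i \sqrt{770}$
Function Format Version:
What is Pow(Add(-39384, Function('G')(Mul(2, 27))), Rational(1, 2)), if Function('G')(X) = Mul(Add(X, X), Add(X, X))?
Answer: Mul(6, I, Pow(770, Rational(1, 2))) ≈ Mul(166.49, I)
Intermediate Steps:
Function('G')(X) = Mul(4, Pow(X, 2)) (Function('G')(X) = Mul(Mul(2, X), Mul(2, X)) = Mul(4, Pow(X, 2)))
Pow(Add(-39384, Function('G')(Mul(2, 27))), Rational(1, 2)) = Pow(Add(-39384, Mul(4, Pow(Mul(2, 27), 2))), Rational(1, 2)) = Pow(Add(-39384, Mul(4, Pow(54, 2))), Rational(1, 2)) = Pow(Add(-39384, Mul(4, 2916)), Rational(1, 2)) = Pow(Add(-39384, 11664), Rational(1, 2)) = Pow(-27720, Rational(1, 2)) = Mul(6, I, Pow(770, Rational(1, 2)))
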